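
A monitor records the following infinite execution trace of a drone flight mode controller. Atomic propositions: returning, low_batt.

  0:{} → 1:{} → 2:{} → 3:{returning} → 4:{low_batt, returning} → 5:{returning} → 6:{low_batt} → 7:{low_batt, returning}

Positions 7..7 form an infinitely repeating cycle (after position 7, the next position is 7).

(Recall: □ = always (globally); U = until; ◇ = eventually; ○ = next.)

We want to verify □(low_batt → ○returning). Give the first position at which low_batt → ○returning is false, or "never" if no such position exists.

never

low_batt → ○returning holds at every position 0..7, and those are all the positions the trace ever visits, so the invariant □(low_batt → ○returning) is never violated.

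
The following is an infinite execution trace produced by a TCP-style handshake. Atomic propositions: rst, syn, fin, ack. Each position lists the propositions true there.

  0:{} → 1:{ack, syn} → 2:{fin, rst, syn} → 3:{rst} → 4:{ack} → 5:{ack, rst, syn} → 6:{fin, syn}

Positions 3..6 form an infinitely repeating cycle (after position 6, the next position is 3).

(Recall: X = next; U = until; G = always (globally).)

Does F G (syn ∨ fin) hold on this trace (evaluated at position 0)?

G (syn ∨ fin) is false at every position 0..6, so it never becomes true and F G (syn ∨ fin) fails.

Violated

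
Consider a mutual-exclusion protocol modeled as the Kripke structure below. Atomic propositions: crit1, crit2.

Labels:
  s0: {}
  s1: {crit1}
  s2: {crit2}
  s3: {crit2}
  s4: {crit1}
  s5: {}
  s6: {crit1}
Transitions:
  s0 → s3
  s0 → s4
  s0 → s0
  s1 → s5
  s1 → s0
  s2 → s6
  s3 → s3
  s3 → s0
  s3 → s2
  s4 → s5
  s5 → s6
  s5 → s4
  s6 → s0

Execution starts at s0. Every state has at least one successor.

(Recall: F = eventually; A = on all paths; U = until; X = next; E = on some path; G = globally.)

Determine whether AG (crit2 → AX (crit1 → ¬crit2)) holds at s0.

Yes

States satisfying crit2 → AX (crit1 → ¬crit2): {s0, s1, s2, s3, s4, s5, s6}.
States satisfying AG (crit2 → AX (crit1 → ¬crit2)): {s0, s1, s2, s3, s4, s5, s6}.
Every state reachable from s0 satisfies crit2 → AX (crit1 → ¬crit2).
s0 ∈ Sat(AG (crit2 → AX (crit1 → ¬crit2))).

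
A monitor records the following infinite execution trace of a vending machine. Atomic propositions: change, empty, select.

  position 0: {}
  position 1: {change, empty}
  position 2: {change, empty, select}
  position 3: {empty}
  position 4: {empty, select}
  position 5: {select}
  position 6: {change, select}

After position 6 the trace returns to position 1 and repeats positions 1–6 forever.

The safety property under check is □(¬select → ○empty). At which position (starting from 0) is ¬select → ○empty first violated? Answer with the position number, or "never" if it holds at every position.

¬select → ○empty holds at every position 0..6, and those are all the positions the trace ever visits, so the invariant □(¬select → ○empty) is never violated.

never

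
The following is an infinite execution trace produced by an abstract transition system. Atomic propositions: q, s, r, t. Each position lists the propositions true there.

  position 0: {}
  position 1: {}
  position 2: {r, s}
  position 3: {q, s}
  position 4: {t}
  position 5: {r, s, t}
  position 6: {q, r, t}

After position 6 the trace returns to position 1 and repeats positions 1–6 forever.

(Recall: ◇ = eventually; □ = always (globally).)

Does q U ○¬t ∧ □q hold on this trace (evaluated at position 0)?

Violated

Walking from position 0: ○¬t first holds at position 0, and q holds at every earlier position along the way, so q U ○¬t holds.
q must hold at every position from 0 onward. It fails at position 0, so □q is false.
At position 0: q U ○¬t is true; □q is false; so q U ○¬t ∧ □q is false.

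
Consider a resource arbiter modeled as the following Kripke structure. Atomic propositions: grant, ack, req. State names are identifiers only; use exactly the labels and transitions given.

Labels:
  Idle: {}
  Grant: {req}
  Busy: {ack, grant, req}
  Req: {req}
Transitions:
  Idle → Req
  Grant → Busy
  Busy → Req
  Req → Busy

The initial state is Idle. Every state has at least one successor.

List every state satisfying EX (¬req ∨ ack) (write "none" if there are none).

{Grant, Req}

States satisfying ¬req ∨ ack: {Idle, Busy}.
States satisfying EX (¬req ∨ ack): {Grant, Req}.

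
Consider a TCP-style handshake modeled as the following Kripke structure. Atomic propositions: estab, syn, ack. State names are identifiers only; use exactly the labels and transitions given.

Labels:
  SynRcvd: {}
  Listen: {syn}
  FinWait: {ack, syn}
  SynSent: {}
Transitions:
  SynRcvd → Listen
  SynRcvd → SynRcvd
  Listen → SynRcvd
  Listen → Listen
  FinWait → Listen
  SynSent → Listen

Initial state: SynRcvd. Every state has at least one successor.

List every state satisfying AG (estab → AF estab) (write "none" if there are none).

{SynRcvd, Listen, FinWait, SynSent}

States satisfying estab → AF estab: {SynRcvd, Listen, FinWait, SynSent}.
States satisfying AG (estab → AF estab): {SynRcvd, Listen, FinWait, SynSent}.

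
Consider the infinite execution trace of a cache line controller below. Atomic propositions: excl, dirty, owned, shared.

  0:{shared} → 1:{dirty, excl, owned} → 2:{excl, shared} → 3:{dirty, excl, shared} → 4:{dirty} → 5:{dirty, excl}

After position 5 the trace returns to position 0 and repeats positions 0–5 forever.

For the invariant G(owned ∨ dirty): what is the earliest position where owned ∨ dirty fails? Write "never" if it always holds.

At position 0 the labels are {shared}, so owned ∨ dirty is false there. This is the first violation.

0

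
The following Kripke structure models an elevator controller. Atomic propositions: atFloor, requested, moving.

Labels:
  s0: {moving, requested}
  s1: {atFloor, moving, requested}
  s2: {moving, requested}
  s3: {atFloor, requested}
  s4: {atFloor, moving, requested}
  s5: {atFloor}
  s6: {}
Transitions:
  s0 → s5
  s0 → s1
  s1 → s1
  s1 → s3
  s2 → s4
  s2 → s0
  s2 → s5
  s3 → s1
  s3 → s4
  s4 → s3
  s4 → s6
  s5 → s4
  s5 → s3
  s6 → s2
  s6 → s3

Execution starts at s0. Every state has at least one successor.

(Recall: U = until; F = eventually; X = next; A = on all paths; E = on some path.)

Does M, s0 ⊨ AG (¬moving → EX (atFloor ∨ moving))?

Yes

States satisfying ¬moving → EX (atFloor ∨ moving): {s0, s1, s2, s3, s4, s5, s6}.
States satisfying AG (¬moving → EX (atFloor ∨ moving)): {s0, s1, s2, s3, s4, s5, s6}.
Every state reachable from s0 satisfies ¬moving → EX (atFloor ∨ moving).
s0 ∈ Sat(AG (¬moving → EX (atFloor ∨ moving))).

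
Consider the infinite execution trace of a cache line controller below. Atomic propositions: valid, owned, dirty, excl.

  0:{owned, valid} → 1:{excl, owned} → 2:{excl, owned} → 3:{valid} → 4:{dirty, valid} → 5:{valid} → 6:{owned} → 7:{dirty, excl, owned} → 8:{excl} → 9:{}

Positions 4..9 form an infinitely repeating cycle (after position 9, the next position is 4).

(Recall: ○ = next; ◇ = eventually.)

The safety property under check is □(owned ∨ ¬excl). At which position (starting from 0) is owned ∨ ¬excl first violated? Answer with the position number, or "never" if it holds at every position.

8

Check owned ∨ ¬excl at each position in order: 0 ✓, 1 ✓, 2 ✓, 3 ✓, 4 ✓, 5 ✓, 6 ✓, 7 ✓.
At position 8 the labels are {excl}, so owned ∨ ¬excl is false there. This is the first violation.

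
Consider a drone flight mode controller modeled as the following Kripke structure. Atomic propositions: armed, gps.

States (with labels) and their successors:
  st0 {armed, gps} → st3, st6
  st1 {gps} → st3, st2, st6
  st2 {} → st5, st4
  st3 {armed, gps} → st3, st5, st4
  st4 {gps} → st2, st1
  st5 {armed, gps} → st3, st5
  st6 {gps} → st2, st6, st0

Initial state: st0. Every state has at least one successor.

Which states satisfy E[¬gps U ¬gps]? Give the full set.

{st2}

States satisfying ¬gps: {st2}.
States satisfying E[¬gps U ¬gps]: {st2}.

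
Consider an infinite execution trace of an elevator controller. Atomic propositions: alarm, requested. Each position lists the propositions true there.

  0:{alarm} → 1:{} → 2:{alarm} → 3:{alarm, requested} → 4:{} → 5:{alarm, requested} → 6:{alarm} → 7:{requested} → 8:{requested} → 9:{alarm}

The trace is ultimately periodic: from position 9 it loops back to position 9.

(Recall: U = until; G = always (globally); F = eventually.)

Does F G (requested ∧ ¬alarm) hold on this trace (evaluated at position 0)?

Violated

G (requested ∧ ¬alarm) is false at every position 0..9, so it never becomes true and F G (requested ∧ ¬alarm) fails.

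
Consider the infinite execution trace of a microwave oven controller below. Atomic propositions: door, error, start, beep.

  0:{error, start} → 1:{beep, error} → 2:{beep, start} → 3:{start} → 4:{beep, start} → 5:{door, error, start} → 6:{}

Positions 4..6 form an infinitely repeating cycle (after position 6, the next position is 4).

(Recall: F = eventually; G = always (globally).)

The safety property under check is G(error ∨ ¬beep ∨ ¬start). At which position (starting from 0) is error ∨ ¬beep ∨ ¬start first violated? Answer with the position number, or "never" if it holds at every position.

2

Check error ∨ ¬beep ∨ ¬start at each position in order: 0 ✓, 1 ✓.
At position 2 the labels are {beep, start}, so error ∨ ¬beep ∨ ¬start is false there. This is the first violation.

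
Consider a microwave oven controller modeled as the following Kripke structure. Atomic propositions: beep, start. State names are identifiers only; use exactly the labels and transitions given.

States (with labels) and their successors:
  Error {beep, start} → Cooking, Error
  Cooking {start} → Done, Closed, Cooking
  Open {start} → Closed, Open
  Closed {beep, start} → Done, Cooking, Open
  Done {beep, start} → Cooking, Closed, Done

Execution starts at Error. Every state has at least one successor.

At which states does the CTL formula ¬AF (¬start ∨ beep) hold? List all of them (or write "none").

{Cooking, Open}

States satisfying ¬start ∨ beep: {Error, Closed, Done}.
States satisfying AF (¬start ∨ beep): {Error, Closed, Done}.
States satisfying ¬AF (¬start ∨ beep): {Cooking, Open}.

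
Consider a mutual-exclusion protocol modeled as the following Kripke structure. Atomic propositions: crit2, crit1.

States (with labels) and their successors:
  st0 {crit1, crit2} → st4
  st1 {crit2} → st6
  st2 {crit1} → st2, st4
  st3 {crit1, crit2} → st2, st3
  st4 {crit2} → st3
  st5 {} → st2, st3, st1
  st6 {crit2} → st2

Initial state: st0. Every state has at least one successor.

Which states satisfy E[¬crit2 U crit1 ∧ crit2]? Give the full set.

States satisfying ¬crit2: {st2, st5}.
States satisfying crit1 ∧ crit2: {st0, st3}.
States satisfying E[¬crit2 U crit1 ∧ crit2]: {st0, st3, st5}.

{st0, st3, st5}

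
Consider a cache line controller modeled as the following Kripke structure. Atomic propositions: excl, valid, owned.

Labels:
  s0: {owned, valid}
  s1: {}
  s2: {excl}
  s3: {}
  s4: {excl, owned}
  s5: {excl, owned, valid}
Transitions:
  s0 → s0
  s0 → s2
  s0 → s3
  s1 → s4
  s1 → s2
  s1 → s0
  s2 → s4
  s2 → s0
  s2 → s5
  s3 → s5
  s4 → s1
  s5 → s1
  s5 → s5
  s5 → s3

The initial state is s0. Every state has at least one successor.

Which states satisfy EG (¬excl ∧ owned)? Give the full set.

States satisfying ¬excl ∧ owned: {s0}.
States satisfying EG (¬excl ∧ owned): {s0}.

{s0}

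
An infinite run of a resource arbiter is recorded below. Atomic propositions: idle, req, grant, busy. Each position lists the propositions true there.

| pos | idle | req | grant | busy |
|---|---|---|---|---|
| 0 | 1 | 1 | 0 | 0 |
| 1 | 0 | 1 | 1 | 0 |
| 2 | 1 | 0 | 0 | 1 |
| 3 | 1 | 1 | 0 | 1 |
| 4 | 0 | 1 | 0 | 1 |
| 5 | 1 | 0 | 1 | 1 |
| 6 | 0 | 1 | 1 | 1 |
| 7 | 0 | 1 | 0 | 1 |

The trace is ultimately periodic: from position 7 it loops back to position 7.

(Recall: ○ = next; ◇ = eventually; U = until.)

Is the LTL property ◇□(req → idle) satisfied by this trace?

□(req → idle) is false at every position 0..7, so it never becomes true and ◇□(req → idle) fails.

Does not hold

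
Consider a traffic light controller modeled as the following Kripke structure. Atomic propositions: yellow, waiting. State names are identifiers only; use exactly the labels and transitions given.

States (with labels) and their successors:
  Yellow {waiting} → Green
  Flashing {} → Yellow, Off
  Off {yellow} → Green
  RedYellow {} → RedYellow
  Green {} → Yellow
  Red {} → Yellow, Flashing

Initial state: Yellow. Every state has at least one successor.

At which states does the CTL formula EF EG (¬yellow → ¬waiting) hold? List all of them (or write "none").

States satisfying EG (¬yellow → ¬waiting): {RedYellow}.
States satisfying EF EG (¬yellow → ¬waiting): {RedYellow}.

{RedYellow}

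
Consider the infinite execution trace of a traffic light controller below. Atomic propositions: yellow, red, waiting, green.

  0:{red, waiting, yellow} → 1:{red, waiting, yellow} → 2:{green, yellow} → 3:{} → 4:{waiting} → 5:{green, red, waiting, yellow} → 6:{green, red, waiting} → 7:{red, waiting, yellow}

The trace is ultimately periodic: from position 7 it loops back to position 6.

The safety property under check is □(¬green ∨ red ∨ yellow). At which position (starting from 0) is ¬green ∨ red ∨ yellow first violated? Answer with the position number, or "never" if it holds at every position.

¬green ∨ red ∨ yellow holds at every position 0..7, and those are all the positions the trace ever visits, so the invariant □(¬green ∨ red ∨ yellow) is never violated.

never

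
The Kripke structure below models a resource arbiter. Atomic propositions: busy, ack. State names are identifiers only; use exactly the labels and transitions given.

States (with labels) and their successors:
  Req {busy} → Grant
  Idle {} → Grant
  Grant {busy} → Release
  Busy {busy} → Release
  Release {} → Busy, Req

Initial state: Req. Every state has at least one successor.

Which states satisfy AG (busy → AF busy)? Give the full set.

States satisfying busy → AF busy: {Req, Idle, Grant, Busy, Release}.
States satisfying AG (busy → AF busy): {Req, Idle, Grant, Busy, Release}.

{Req, Idle, Grant, Busy, Release}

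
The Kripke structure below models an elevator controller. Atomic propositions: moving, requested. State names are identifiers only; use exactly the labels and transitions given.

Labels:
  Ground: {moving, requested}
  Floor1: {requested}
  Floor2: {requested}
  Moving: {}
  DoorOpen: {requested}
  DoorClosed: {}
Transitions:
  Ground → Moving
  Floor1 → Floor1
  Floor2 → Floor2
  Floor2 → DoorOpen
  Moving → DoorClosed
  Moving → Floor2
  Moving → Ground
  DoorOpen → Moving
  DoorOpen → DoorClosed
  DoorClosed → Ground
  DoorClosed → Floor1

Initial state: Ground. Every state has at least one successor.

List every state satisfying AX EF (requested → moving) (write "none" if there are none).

States satisfying EF (requested → moving): {Ground, Floor2, Moving, DoorOpen, DoorClosed}.
States satisfying AX EF (requested → moving): {Ground, Floor2, Moving, DoorOpen}.

{Ground, Floor2, Moving, DoorOpen}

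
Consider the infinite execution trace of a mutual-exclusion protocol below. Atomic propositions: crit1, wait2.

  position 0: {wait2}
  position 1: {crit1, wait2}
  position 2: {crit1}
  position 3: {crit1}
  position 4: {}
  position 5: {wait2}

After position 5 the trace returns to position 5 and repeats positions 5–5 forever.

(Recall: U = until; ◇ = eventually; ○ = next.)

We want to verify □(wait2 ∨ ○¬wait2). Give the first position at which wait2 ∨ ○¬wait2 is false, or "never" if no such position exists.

4

Check wait2 ∨ ○¬wait2 at each position in order: 0 ✓, 1 ✓, 2 ✓, 3 ✓.
At position 4 the labels are {} and the next position 5 has {wait2}, so wait2 ∨ ○¬wait2 is false there. This is the first violation.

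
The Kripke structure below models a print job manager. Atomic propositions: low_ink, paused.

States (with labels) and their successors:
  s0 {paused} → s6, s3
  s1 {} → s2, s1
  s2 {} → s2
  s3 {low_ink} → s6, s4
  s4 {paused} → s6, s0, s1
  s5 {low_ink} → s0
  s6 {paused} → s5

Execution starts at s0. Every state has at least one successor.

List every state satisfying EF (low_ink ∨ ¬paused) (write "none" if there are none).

States satisfying low_ink ∨ ¬paused: {s1, s2, s3, s5}.
States satisfying EF (low_ink ∨ ¬paused): {s0, s1, s2, s3, s4, s5, s6}.

{s0, s1, s2, s3, s4, s5, s6}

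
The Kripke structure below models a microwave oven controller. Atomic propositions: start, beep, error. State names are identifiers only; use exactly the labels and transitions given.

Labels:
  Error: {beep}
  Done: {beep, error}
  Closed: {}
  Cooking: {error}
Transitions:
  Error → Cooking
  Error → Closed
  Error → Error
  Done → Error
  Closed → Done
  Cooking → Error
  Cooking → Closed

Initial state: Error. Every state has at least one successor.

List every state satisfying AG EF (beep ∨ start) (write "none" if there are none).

{Error, Done, Closed, Cooking}

States satisfying EF (beep ∨ start): {Error, Done, Closed, Cooking}.
States satisfying AG EF (beep ∨ start): {Error, Done, Closed, Cooking}.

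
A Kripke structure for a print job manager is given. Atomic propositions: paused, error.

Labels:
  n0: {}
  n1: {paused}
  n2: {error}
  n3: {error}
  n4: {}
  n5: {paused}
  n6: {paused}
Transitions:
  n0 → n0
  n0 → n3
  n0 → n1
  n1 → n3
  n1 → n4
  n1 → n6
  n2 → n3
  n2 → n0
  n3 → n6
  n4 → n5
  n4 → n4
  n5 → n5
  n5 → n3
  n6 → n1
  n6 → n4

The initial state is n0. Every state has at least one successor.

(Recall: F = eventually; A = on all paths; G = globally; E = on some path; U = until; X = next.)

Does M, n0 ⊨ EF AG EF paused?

Yes

States satisfying AG EF paused: {n0, n1, n2, n3, n4, n5, n6}.
States satisfying EF AG EF paused: {n0, n1, n2, n3, n4, n5, n6}.
Some path from n0 reaches a state where AG EF paused holds.
n0 ∈ Sat(EF AG EF paused).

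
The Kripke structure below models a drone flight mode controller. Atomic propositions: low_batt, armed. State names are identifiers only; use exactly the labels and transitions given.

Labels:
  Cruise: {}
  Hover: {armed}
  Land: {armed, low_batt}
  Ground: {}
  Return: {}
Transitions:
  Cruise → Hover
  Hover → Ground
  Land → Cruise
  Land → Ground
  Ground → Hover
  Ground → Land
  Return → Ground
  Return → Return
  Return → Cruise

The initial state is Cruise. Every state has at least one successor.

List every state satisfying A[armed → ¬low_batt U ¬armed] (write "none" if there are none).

{Cruise, Hover, Ground, Return}

States satisfying armed → ¬low_batt: {Cruise, Hover, Ground, Return}.
States satisfying ¬armed: {Cruise, Ground, Return}.
States satisfying A[armed → ¬low_batt U ¬armed]: {Cruise, Hover, Ground, Return}.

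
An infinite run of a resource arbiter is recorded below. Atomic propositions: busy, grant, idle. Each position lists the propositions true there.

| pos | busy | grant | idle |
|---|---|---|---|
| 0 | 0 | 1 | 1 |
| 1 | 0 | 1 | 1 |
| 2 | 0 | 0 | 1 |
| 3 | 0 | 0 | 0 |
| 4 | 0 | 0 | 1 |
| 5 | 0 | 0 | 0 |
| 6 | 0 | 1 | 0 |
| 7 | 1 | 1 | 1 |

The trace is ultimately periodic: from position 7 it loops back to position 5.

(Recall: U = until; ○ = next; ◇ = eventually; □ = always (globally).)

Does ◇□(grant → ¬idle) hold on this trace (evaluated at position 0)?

No

□(grant → ¬idle) is false at every position 0..7, so it never becomes true and ◇□(grant → ¬idle) fails.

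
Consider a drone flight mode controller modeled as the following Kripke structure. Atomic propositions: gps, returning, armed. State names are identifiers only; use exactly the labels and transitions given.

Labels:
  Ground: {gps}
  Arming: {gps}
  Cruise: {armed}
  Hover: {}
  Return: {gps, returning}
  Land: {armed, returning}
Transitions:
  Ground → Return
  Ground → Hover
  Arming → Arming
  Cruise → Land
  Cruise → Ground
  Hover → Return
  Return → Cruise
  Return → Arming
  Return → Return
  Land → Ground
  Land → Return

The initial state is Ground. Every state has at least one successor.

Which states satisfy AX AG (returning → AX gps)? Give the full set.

{Arming}

States satisfying AG (returning → AX gps): {Arming}.
States satisfying AX AG (returning → AX gps): {Arming}.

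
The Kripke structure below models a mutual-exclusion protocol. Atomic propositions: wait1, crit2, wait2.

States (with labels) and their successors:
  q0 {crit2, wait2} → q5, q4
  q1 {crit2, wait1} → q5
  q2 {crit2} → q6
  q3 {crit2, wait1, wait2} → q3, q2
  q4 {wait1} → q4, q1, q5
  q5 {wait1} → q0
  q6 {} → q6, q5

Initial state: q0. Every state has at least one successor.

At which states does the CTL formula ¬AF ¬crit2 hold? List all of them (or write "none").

{q3}

States satisfying ¬crit2: {q4, q5, q6}.
States satisfying AF ¬crit2: {q0, q1, q2, q4, q5, q6}.
States satisfying ¬AF ¬crit2: {q3}.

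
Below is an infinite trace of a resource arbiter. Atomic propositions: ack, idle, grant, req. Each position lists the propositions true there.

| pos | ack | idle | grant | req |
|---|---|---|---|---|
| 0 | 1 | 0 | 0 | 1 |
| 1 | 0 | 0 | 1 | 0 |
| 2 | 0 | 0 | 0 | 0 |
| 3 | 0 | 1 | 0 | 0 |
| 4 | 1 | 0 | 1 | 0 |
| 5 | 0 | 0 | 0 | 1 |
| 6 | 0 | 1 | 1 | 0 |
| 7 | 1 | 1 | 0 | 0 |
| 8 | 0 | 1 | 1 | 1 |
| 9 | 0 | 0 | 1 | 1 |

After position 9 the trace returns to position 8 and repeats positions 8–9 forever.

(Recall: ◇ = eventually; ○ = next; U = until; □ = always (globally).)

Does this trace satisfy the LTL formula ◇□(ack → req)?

Holds

□(ack → req) holds at position 8, which is reachable from 0, so ◇□(ack → req) holds.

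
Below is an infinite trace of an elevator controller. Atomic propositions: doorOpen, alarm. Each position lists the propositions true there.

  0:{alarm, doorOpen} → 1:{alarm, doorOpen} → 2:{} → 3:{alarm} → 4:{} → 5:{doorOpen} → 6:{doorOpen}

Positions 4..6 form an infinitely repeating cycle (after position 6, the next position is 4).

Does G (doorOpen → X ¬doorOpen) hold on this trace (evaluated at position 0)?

doorOpen → X ¬doorOpen must hold at every position from 0 onward. It fails at position 0, so G (doorOpen → X ¬doorOpen) is false.
Positions where doorOpen holds: 0, 1, 5, 6.
Check X ¬doorOpen at each: 0→fails, 1→ok, 5→fails, 6→ok.

Violated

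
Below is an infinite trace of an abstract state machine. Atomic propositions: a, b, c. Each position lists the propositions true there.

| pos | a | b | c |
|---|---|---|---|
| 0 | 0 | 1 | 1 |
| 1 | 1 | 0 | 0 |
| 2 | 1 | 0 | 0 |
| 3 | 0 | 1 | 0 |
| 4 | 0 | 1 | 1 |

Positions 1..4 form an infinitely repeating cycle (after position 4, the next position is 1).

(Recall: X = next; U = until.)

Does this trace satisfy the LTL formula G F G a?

F G a must hold at every position from 0 onward. It fails at position 0, so G F G a is false.

Violated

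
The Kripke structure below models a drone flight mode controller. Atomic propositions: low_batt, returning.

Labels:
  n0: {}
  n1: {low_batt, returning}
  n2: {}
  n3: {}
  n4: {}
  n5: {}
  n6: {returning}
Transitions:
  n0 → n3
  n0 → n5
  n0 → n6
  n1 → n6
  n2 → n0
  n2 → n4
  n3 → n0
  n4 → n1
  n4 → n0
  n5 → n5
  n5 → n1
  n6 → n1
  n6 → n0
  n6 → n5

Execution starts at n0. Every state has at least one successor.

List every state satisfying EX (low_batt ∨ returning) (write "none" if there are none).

States satisfying low_batt ∨ returning: {n1, n6}.
States satisfying EX (low_batt ∨ returning): {n0, n1, n4, n5, n6}.

{n0, n1, n4, n5, n6}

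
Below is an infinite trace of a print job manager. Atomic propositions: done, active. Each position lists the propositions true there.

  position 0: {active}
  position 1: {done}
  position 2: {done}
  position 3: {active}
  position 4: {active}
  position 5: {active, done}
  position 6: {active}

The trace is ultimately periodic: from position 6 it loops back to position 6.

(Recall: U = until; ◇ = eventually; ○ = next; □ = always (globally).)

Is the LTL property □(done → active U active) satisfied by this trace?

Violated

done → active U active must hold at every position from 0 onward. It fails at position 1, so □(done → active U active) is false.
Positions where done holds: 1, 2, 5.
Check active U active at each: 1→fails, 2→fails, 5→ok.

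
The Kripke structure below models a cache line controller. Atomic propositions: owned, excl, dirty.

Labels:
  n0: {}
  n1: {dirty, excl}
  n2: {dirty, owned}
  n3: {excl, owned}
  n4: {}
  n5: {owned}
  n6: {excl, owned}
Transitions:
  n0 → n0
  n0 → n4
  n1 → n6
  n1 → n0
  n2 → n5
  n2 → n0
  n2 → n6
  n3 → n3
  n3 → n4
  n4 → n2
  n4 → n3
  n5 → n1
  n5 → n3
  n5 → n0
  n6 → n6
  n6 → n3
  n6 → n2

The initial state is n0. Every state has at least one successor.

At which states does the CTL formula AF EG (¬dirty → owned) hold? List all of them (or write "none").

States satisfying EG (¬dirty → owned): {n1, n2, n3, n5, n6}.
States satisfying AF EG (¬dirty → owned): {n1, n2, n3, n4, n5, n6}.

{n1, n2, n3, n4, n5, n6}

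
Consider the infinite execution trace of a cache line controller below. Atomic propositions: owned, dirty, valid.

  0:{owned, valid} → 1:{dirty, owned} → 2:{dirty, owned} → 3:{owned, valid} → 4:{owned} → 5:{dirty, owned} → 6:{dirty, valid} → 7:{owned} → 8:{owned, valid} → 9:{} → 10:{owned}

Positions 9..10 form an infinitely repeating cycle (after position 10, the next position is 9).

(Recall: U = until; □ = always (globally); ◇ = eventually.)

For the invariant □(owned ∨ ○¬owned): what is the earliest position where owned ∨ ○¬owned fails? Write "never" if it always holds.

6

Check owned ∨ ○¬owned at each position in order: 0 ✓, 1 ✓, 2 ✓, 3 ✓, 4 ✓, 5 ✓.
At position 6 the labels are {dirty, valid} and the next position 7 has {owned}, so owned ∨ ○¬owned is false there. This is the first violation.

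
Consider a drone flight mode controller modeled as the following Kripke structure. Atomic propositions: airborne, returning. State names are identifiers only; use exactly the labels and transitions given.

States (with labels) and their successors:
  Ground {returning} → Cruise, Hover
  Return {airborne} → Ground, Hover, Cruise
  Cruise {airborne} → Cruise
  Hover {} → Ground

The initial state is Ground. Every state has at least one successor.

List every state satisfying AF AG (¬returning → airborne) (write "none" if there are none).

{Cruise}

States satisfying AG (¬returning → airborne): {Cruise}.
States satisfying AF AG (¬returning → airborne): {Cruise}.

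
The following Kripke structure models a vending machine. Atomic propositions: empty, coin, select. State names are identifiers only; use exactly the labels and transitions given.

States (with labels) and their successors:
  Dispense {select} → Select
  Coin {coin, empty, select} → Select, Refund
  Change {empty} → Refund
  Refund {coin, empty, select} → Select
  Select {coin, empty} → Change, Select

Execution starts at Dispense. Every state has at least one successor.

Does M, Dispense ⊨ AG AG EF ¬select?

States satisfying AG EF ¬select: {Dispense, Coin, Change, Refund, Select}.
States satisfying AG AG EF ¬select: {Dispense, Coin, Change, Refund, Select}.
Every state reachable from Dispense satisfies AG EF ¬select.
Dispense ∈ Sat(AG AG EF ¬select).

Yes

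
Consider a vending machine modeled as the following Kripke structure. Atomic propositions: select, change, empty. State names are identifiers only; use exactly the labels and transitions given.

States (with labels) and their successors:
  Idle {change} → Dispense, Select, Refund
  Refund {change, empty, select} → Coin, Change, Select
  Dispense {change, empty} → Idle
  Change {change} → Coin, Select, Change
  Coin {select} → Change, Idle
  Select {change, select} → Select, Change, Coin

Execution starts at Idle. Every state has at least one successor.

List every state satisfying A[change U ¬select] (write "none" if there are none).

States satisfying change: {Idle, Refund, Dispense, Change, Select}.
States satisfying ¬select: {Idle, Dispense, Change}.
States satisfying A[change U ¬select]: {Idle, Dispense, Change}.

{Idle, Dispense, Change}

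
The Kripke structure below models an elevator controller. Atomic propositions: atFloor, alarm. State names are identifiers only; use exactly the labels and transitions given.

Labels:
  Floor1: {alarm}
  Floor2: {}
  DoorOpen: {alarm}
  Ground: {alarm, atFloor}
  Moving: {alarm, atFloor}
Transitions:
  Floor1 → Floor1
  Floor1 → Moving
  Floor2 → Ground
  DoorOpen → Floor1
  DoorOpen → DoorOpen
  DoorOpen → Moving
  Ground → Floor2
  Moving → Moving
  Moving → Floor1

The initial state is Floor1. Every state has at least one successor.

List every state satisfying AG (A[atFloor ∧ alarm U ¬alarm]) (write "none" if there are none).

States satisfying A[atFloor ∧ alarm U ¬alarm]: {Floor2, Ground}.
States satisfying AG (A[atFloor ∧ alarm U ¬alarm]): {Floor2, Ground}.

{Floor2, Ground}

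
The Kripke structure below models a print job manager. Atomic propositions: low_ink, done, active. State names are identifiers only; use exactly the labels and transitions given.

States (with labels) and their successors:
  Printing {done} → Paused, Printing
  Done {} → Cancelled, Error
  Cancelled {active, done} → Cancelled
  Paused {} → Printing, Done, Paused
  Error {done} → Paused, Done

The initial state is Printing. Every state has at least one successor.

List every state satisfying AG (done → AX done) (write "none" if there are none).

{Cancelled}

States satisfying done → AX done: {Done, Cancelled, Paused}.
States satisfying AG (done → AX done): {Cancelled}.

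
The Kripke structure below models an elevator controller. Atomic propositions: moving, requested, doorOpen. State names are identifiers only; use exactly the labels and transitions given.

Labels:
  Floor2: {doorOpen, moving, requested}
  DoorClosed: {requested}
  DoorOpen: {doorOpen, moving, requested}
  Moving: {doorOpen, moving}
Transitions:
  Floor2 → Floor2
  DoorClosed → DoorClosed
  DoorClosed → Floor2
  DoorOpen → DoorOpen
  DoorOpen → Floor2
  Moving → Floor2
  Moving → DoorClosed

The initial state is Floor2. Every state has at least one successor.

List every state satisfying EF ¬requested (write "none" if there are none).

{Moving}

States satisfying ¬requested: {Moving}.
States satisfying EF ¬requested: {Moving}.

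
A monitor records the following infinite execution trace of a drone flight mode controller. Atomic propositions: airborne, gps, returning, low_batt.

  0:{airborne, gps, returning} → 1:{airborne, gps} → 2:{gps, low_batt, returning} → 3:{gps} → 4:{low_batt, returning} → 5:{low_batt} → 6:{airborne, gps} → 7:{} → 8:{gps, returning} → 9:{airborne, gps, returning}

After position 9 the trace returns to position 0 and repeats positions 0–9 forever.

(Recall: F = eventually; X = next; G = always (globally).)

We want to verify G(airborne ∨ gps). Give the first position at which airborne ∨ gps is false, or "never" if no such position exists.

4

Check airborne ∨ gps at each position in order: 0 ✓, 1 ✓, 2 ✓, 3 ✓.
At position 4 the labels are {low_batt, returning}, so airborne ∨ gps is false there. This is the first violation.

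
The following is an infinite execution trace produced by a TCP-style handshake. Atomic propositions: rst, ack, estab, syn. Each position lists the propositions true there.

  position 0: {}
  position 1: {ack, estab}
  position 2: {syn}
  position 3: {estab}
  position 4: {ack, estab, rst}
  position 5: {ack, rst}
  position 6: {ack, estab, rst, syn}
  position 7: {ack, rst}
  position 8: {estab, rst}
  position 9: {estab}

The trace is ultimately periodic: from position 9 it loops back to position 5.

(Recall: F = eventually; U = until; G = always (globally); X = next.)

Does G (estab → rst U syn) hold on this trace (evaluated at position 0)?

estab → rst U syn must hold at every position from 0 onward. It fails at position 1, so G (estab → rst U syn) is false.
Positions where estab holds: 1, 3, 4, 6, 8, 9.
Check rst U syn at each: 1→fails, 3→fails, 4→ok, 6→ok, 8→fails, 9→fails.

No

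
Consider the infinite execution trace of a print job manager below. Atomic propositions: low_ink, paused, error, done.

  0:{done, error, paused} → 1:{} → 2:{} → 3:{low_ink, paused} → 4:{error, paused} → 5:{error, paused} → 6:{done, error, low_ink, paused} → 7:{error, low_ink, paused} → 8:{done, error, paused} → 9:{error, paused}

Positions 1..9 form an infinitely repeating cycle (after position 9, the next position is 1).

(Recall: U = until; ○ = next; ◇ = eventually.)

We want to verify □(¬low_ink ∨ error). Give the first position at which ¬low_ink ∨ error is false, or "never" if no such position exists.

Check ¬low_ink ∨ error at each position in order: 0 ✓, 1 ✓, 2 ✓.
At position 3 the labels are {low_ink, paused}, so ¬low_ink ∨ error is false there. This is the first violation.

3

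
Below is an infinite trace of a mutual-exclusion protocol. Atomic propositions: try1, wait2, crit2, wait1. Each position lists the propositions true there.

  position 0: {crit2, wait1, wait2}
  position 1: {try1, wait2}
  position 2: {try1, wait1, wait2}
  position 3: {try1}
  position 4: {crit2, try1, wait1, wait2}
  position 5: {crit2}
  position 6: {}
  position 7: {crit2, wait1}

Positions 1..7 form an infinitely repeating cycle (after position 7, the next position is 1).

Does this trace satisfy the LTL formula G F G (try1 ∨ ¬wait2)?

F G (try1 ∨ ¬wait2) holds at every position 0..7, and those are all positions ever visited, so G F G (try1 ∨ ¬wait2) holds.

Satisfied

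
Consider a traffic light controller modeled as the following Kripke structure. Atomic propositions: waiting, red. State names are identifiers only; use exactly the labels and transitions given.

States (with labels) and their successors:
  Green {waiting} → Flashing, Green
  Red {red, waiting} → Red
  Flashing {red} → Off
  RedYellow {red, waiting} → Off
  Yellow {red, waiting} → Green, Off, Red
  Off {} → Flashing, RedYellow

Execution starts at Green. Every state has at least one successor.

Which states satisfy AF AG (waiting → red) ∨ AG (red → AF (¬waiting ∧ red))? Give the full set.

States satisfying AG (waiting → red): {Red, Flashing, RedYellow, Off}.
States satisfying AF AG (waiting → red): {Red, Flashing, RedYellow, Off}.
States satisfying red → AF (¬waiting ∧ red): {Green, Flashing, Off}.
States satisfying AG (red → AF (¬waiting ∧ red)): ∅.
States satisfying AF AG (waiting → red) ∨ AG (red → AF (¬waiting ∧ red)): {Red, Flashing, RedYellow, Off}.

{Red, Flashing, RedYellow, Off}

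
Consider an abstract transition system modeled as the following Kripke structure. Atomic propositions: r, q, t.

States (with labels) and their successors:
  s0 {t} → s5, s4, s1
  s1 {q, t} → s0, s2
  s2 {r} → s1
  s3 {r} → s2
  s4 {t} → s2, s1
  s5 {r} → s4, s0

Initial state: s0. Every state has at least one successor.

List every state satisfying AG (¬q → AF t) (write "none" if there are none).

{s0, s1, s2, s3, s4, s5}

States satisfying ¬q → AF t: {s0, s1, s2, s3, s4, s5}.
States satisfying AG (¬q → AF t): {s0, s1, s2, s3, s4, s5}.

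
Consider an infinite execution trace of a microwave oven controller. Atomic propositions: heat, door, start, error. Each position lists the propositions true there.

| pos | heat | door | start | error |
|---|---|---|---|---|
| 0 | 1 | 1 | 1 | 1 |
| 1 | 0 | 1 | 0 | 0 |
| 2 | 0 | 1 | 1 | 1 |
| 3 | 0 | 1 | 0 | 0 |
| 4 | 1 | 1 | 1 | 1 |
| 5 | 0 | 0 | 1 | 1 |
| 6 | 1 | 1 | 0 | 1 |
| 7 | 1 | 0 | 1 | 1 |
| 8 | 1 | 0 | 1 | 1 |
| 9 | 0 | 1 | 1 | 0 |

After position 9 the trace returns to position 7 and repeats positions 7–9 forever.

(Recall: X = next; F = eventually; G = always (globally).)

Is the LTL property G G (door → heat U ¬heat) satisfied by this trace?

Satisfied

G (door → heat U ¬heat) holds at every position 0..9, and those are all positions ever visited, so G G (door → heat U ¬heat) holds.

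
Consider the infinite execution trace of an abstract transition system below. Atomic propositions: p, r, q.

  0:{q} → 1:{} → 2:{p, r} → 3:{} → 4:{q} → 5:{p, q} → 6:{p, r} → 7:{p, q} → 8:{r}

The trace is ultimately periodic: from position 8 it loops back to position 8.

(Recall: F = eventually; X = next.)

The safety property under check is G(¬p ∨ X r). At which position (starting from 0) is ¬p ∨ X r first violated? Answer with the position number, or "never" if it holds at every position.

2

Check ¬p ∨ X r at each position in order: 0 ✓, 1 ✓.
At position 2 the labels are {p, r} and the next position 3 has {}, so ¬p ∨ X r is false there. This is the first violation.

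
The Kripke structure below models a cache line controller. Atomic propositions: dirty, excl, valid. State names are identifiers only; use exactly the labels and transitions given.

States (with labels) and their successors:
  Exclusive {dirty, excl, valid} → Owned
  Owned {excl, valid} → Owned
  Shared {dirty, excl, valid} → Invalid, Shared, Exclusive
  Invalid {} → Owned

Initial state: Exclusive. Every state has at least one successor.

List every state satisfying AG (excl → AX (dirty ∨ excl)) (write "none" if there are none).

{Exclusive, Owned, Invalid}

States satisfying excl → AX (dirty ∨ excl): {Exclusive, Owned, Invalid}.
States satisfying AG (excl → AX (dirty ∨ excl)): {Exclusive, Owned, Invalid}.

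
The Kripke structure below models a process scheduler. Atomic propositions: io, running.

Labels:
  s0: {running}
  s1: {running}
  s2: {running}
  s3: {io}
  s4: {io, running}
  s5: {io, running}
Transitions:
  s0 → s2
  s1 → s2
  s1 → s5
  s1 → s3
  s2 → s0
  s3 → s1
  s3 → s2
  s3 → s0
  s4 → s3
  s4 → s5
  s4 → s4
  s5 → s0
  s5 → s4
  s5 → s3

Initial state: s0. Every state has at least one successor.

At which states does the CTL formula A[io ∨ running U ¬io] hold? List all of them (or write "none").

{s0, s1, s2, s3}

States satisfying io ∨ running: {s0, s1, s2, s3, s4, s5}.
States satisfying ¬io: {s0, s1, s2}.
States satisfying A[io ∨ running U ¬io]: {s0, s1, s2, s3}.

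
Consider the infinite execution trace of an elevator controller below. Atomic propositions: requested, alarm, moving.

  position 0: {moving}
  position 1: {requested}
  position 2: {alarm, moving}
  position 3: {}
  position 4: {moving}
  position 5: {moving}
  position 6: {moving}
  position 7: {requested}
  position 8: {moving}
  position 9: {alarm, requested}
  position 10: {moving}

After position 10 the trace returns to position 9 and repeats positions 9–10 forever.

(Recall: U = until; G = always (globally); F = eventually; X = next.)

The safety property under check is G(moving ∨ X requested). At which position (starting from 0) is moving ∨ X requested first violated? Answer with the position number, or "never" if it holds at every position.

1

Check moving ∨ X requested at each position in order: 0 ✓.
At position 1 the labels are {requested} and the next position 2 has {alarm, moving}, so moving ∨ X requested is false there. This is the first violation.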